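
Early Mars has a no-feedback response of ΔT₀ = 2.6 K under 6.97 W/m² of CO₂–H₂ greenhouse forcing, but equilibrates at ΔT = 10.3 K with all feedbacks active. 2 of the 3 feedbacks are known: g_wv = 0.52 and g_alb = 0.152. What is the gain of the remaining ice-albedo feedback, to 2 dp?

0.08

Amplification A = ΔT/ΔT₀ = 10.3/2.6 = 3.962.
Total gain g = 1 − 1/A = 1 − 1/3.962 = 0.7476.
Known gains sum to 0.52 + 0.152 = 0.672.
g_ice = 0.7476 − 0.672 = 0.08.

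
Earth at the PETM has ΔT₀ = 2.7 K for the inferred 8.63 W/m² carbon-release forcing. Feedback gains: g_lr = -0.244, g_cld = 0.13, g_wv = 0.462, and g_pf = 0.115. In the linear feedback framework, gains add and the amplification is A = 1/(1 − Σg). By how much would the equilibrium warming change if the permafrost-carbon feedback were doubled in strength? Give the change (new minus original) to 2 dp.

Original: g = 0.463, ΔT = 2.7/(1−0.463) = 5.0279 K.
With doubled permafrost-carbon: g' = 0.578, ΔT' = 2.7/(1−0.578) = 6.3981 K.
Change = 6.3981 − 5.0279 = 1.37 K.

1.37 K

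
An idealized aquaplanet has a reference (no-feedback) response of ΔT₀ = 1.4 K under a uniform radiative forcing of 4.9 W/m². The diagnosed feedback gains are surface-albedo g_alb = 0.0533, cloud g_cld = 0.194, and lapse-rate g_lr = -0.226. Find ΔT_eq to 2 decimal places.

Total gain g = 0.0533 + 0.194 − 0.226 = 0.0213.
Amplification A = 1/(1 − 0.0213) = 1.022.
ΔT = 1.4 × 1.022 = 1.43 K.

1.43 K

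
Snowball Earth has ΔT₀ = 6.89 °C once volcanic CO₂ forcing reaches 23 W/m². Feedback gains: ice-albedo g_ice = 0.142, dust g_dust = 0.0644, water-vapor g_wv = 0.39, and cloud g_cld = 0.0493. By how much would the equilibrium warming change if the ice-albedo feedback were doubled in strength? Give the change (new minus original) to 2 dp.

Original: g = 0.6457, ΔT = 6.89/(1−0.6457) = 19.4468 °C.
With doubled ice-albedo: g' = 0.7877, ΔT' = 6.89/(1−0.7877) = 32.4541 °C.
Change = 32.4541 − 19.4468 = 13.01 °C.

13.01 °C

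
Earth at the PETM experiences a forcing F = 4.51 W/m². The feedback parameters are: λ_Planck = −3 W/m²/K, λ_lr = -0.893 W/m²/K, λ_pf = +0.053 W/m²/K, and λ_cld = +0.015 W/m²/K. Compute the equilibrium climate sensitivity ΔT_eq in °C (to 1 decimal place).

1.2 °C

Net feedback parameter λ = (−3) + (-0.893) + (+0.053) + (+0.015) = -3.825 W/m²/K.
ΔT = −F/λ = −4.51/(-3.825) = 1.2 °C.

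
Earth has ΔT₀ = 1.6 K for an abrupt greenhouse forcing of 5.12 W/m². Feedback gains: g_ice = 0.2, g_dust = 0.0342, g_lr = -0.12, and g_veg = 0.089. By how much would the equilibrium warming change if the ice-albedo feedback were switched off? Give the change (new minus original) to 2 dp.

Original: g = 0.2032, ΔT = 1.6/(1−0.2032) = 2.0080 K.
Without ice-albedo: g' = 0.0032, ΔT' = 1.6/(1−0.0032) = 1.6051 K.
Change = 1.6051 − 2.0080 = -0.40 K.

-0.40 K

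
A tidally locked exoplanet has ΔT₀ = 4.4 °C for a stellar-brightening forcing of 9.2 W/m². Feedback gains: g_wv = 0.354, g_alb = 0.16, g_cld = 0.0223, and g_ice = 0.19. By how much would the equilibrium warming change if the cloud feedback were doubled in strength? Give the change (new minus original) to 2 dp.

1.43 °C

Original: g = 0.7263, ΔT = 4.4/(1−0.7263) = 16.0760 °C.
With doubled cloud: g' = 0.7486, ΔT' = 4.4/(1−0.7486) = 17.5020 °C.
Change = 17.5020 − 16.0760 = 1.43 °C.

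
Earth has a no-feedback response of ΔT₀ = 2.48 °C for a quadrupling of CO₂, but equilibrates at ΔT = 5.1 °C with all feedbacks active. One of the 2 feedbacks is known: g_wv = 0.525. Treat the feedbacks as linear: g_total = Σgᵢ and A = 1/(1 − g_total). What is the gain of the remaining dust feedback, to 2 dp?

Amplification A = ΔT/ΔT₀ = 5.1/2.48 = 2.056.
Total gain g = 1 − 1/A = 1 − 1/2.056 = 0.5136.
The known gain is 0.525.
g_dust = 0.5136 − 0.525 = -0.01.

-0.01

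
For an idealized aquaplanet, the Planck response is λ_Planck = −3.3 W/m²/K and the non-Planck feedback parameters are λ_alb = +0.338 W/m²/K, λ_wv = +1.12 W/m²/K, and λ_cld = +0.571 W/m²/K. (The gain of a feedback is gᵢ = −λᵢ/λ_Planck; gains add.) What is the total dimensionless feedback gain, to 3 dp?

Convert to gains: g_alb = 0.338/3.3 = 0.1024; g_wv = 1.12/3.3 = 0.3394; g_cld = 0.571/3.3 = 0.173.
Total gain g = 0.6148.

0.615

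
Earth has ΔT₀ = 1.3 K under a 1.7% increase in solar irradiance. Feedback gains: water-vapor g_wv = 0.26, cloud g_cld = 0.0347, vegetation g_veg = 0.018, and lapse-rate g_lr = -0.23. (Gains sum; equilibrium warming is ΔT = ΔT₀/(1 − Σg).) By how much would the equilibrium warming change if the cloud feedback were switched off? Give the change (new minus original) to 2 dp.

Original: g = 0.0827, ΔT = 1.3/(1−0.0827) = 1.4172 K.
Without cloud: g' = 0.048, ΔT' = 1.3/(1−0.048) = 1.3655 K.
Change = 1.3655 − 1.4172 = -0.05 K.

-0.05 K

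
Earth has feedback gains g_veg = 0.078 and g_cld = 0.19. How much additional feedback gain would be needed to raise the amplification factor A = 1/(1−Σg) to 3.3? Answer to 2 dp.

0.43

Current total gain = 0.268.
Target gain for A = 3.3: g* = 1 − 1/3.3 = 0.697.
Additional gain needed = 0.697 − 0.268 = 0.43.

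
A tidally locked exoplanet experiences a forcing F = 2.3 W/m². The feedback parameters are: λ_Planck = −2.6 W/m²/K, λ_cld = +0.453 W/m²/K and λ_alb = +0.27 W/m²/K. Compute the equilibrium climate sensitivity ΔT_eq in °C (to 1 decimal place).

Net feedback parameter λ = (−2.6) + (+0.453) + (+0.27) = -1.877 W/m²/K.
ΔT = −F/λ = −2.3/(-1.877) = 1.2 °C.

1.2 °C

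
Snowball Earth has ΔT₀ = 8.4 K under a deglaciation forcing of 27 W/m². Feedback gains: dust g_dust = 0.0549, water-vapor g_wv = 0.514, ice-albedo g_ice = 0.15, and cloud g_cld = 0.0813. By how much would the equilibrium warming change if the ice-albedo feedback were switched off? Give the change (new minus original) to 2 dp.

Original: g = 0.8002, ΔT = 8.4/(1−0.8002) = 42.0420 K.
Without ice-albedo: g' = 0.6502, ΔT' = 8.4/(1−0.6502) = 24.0137 K.
Change = 24.0137 − 42.0420 = -18.03 K.

-18.03 K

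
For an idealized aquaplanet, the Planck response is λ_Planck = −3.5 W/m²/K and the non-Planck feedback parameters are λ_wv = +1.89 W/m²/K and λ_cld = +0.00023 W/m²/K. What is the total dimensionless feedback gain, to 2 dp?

0.54

Convert to gains: g_wv = 1.89/3.5 = 0.54; g_cld = 0.00023/3.5 = 0.000066.
Total gain g = 0.540066.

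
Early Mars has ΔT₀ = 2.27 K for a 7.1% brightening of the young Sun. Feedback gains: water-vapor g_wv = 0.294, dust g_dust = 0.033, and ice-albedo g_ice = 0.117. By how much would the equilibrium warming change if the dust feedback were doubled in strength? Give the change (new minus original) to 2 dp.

0.26 K

Original: g = 0.444, ΔT = 2.27/(1−0.444) = 4.0827 K.
With doubled dust: g' = 0.477, ΔT' = 2.27/(1−0.477) = 4.3403 K.
Change = 4.3403 − 4.0827 = 0.26 K.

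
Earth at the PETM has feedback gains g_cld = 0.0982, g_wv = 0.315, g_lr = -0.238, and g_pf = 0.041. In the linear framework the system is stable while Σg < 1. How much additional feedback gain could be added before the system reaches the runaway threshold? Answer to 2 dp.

0.78

Current total gain = 0.0982 + 0.315 − 0.238 + 0.041 = 0.2162.
Margin to runaway = 1 − 0.2162 = 0.78.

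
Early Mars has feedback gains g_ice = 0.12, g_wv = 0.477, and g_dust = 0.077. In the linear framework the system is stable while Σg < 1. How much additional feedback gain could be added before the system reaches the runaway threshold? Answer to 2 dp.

0.33

Current total gain = 0.12 + 0.477 + 0.077 = 0.674.
Margin to runaway = 1 − 0.674 = 0.33.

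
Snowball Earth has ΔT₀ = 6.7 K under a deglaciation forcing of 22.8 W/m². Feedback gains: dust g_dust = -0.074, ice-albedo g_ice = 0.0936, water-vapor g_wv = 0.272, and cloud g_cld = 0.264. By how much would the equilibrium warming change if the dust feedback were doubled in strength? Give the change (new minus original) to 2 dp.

Original: g = 0.5556, ΔT = 6.7/(1−0.5556) = 15.0765 K.
With doubled dust: g' = 0.4816, ΔT' = 6.7/(1−0.4816) = 12.9244 K.
Change = 12.9244 − 15.0765 = -2.15 K.

-2.15 K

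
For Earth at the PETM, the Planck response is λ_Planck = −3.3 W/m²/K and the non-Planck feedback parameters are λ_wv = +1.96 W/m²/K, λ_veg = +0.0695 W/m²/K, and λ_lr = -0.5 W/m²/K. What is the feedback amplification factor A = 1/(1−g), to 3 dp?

Convert to gains: g_wv = 1.96/3.3 = 0.5939; g_veg = 0.0695/3.3 = 0.02106; g_lr = -0.5/3.3 = -0.1515.
Total gain g = 0.46346.
A = 1/(1 − 0.46346) = 1.864.

1.864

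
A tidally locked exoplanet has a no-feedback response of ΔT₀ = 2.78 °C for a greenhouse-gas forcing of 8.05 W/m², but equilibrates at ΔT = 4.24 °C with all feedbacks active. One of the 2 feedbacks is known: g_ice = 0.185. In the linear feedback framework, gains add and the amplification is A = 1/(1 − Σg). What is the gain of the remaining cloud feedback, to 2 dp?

0.16

Amplification A = ΔT/ΔT₀ = 4.24/2.78 = 1.525.
Total gain g = 1 − 1/A = 1 − 1/1.525 = 0.3443.
The known gain is 0.185.
g_cld = 0.3443 − 0.185 = 0.16.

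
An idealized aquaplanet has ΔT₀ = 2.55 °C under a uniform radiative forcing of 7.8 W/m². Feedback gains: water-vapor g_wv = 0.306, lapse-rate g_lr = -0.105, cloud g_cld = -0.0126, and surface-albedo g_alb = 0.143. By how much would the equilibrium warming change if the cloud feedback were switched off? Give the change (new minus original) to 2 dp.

Original: g = 0.3314, ΔT = 2.55/(1−0.3314) = 3.8139 °C.
Without cloud: g' = 0.344, ΔT' = 2.55/(1−0.344) = 3.8872 °C.
Change = 3.8872 − 3.8139 = 0.07 °C.

0.07 °C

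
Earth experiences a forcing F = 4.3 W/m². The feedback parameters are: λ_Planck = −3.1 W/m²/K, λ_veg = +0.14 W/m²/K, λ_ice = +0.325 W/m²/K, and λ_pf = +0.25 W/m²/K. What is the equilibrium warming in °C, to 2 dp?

Net feedback parameter λ = (−3.1) + (+0.14) + (+0.325) + (+0.25) = -2.385 W/m²/K.
ΔT = −F/λ = −4.3/(-2.385) = 1.80 °C.

1.80 °C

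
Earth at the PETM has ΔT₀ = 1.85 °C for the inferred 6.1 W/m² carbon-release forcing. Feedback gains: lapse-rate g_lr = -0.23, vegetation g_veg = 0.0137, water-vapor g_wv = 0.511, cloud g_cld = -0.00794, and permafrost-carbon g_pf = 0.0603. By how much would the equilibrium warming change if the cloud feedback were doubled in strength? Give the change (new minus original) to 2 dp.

-0.03 °C

Original: g = 0.34706, ΔT = 1.85/(1−0.34706) = 2.8333 °C.
With doubled cloud: g' = 0.33912, ΔT' = 1.85/(1−0.33912) = 2.7993 °C.
Change = 2.7993 − 2.8333 = -0.03 °C.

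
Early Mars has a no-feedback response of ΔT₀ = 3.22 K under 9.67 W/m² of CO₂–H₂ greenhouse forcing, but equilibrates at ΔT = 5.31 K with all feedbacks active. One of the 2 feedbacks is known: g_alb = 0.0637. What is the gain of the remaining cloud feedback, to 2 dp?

0.33

Amplification A = ΔT/ΔT₀ = 5.31/3.22 = 1.649.
Total gain g = 1 − 1/A = 1 − 1/1.649 = 0.3936.
The known gain is 0.0637.
g_cld = 0.3936 − 0.0637 = 0.33.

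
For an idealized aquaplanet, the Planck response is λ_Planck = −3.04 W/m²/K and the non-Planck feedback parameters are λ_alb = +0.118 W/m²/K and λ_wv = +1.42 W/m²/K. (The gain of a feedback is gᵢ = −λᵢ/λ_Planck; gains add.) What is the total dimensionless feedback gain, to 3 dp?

0.506

Convert to gains: g_alb = 0.118/3.04 = 0.03882; g_wv = 1.42/3.04 = 0.4671.
Total gain g = 0.50592.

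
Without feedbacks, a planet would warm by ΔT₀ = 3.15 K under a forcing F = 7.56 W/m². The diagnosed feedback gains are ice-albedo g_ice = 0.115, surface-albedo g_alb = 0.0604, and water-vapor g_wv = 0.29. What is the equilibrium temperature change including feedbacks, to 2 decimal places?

Total gain g = 0.115 + 0.0604 + 0.29 = 0.4654.
Amplification A = 1/(1 − 0.4654) = 1.871.
ΔT = 3.15 × 1.871 = 5.89 K.

5.89 K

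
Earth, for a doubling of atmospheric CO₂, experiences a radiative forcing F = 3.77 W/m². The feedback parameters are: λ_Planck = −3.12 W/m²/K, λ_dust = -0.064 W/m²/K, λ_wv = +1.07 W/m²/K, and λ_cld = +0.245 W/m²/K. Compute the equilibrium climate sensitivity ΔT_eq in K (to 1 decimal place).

2.0 K

Net feedback parameter λ = (−3.12) + (-0.064) + (+1.07) + (+0.245) = -1.869 W/m²/K.
ΔT = −F/λ = −3.77/(-1.869) = 2.0 K.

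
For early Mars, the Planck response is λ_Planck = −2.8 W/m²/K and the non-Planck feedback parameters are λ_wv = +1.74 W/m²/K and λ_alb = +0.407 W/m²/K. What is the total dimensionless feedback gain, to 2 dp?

Convert to gains: g_wv = 1.74/2.8 = 0.6214; g_alb = 0.407/2.8 = 0.1454.
Total gain g = 0.7668.

0.77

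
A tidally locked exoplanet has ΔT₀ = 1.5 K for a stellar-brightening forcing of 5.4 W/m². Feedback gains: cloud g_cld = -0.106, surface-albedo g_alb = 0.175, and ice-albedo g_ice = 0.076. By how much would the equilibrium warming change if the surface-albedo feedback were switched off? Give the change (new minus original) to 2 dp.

-0.30 K

Original: g = 0.145, ΔT = 1.5/(1−0.145) = 1.7544 K.
Without surface-albedo: g' = -0.03, ΔT' = 1.5/(1+0.03) = 1.4563 K.
Change = 1.4563 − 1.7544 = -0.30 K.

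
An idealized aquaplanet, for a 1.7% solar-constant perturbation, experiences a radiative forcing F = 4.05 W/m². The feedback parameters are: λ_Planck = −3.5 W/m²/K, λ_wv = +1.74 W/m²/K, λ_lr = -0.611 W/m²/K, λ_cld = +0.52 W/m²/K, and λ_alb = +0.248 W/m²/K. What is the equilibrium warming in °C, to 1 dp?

Net feedback parameter λ = (−3.5) + (+1.74) + (-0.611) + (+0.52) + (+0.248) = -1.603 W/m²/K.
ΔT = −F/λ = −4.05/(-1.603) = 2.5 °C.

2.5 °C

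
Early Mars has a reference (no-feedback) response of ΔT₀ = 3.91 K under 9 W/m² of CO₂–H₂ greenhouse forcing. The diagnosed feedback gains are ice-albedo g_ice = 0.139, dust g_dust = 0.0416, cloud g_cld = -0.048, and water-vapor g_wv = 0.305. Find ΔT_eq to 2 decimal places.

6.95 K

Total gain g = 0.139 + 0.0416 − 0.048 + 0.305 = 0.4376.
Amplification A = 1/(1 − 0.4376) = 1.778.
ΔT = 3.91 × 1.778 = 6.95 K.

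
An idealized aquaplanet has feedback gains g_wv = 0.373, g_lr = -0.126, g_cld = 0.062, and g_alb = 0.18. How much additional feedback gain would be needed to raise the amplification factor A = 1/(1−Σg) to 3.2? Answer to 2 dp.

0.20

Current total gain = 0.489.
Target gain for A = 3.2: g* = 1 − 1/3.2 = 0.6875.
Additional gain needed = 0.6875 − 0.489 = 0.20.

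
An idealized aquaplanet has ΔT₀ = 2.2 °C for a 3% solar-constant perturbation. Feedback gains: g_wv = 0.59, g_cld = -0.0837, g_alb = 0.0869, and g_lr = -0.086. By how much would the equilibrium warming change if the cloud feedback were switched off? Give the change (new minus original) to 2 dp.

Original: g = 0.5072, ΔT = 2.2/(1−0.5072) = 4.4643 °C.
Without cloud: g' = 0.5909, ΔT' = 2.2/(1−0.5909) = 5.3777 °C.
Change = 5.3777 − 4.4643 = 0.91 °C.

0.91 °C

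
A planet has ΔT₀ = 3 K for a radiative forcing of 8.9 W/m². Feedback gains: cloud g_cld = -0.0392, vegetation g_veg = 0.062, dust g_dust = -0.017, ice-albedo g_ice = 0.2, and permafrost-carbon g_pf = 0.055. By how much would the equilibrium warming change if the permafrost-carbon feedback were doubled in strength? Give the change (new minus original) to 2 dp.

Original: g = 0.2608, ΔT = 3/(1−0.2608) = 4.0584 K.
With doubled permafrost-carbon: g' = 0.3158, ΔT' = 3/(1−0.3158) = 4.3847 K.
Change = 4.3847 − 4.0584 = 0.33 K.

0.33 K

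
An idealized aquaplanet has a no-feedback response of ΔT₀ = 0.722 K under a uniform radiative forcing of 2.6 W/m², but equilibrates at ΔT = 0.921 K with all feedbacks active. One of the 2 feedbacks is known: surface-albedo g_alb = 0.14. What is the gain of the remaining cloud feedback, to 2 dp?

0.08

Amplification A = ΔT/ΔT₀ = 0.921/0.722 = 1.276.
Total gain g = 1 − 1/A = 1 − 1/1.276 = 0.2163.
The known gain is 0.14.
g_cld = 0.2163 − 0.14 = 0.08.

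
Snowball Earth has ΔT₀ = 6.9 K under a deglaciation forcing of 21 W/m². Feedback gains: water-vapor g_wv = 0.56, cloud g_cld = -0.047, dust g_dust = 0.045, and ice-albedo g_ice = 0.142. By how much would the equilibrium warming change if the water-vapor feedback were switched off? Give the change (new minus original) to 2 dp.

-14.98 K

Original: g = 0.7, ΔT = 6.9/(1−0.7) = 23.0000 K.
Without water-vapor: g' = 0.14, ΔT' = 6.9/(1−0.14) = 8.0233 K.
Change = 8.0233 − 23.0000 = -14.98 K.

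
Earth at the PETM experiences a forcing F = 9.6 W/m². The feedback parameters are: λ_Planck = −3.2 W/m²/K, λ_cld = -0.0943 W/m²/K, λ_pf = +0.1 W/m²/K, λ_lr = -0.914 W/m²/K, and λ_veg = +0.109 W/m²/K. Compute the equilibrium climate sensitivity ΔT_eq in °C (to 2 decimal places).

Net feedback parameter λ = (−3.2) + (-0.0943) + (+0.1) + (-0.914) + (+0.109) = -3.9993 W/m²/K.
ΔT = −F/λ = −9.6/(-3.9993) = 2.40 °C.

2.40 °C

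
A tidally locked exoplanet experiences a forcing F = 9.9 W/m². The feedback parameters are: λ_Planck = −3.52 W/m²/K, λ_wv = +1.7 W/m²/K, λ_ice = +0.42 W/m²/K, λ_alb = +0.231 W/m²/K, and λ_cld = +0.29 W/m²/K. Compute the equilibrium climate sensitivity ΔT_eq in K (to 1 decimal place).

11.3 K

Net feedback parameter λ = (−3.52) + (+1.7) + (+0.42) + (+0.231) + (+0.29) = -0.879 W/m²/K.
ΔT = −F/λ = −9.9/(-0.879) = 11.3 K.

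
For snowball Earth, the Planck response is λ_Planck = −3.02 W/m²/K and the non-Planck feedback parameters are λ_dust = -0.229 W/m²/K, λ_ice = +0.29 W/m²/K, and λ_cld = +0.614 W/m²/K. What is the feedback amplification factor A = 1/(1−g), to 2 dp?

1.29

Convert to gains: g_dust = -0.229/3.02 = -0.07583; g_ice = 0.29/3.02 = 0.09603; g_cld = 0.614/3.02 = 0.2033.
Total gain g = 0.2235.
A = 1/(1 − 0.2235) = 1.29.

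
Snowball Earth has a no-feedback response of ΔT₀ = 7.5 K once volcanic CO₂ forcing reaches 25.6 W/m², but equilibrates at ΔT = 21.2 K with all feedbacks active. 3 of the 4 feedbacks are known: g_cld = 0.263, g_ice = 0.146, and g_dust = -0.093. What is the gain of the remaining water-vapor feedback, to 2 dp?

0.33

Amplification A = ΔT/ΔT₀ = 21.2/7.5 = 2.827.
Total gain g = 1 − 1/A = 1 − 1/2.827 = 0.6463.
Known gains sum to 0.263 + 0.146 − 0.093 = 0.316.
g_wv = 0.6463 − 0.316 = 0.33.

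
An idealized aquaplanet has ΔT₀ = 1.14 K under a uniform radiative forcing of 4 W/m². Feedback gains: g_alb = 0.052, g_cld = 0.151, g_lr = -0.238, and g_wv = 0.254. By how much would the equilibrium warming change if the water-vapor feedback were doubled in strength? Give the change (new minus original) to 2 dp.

0.70 K

Original: g = 0.219, ΔT = 1.14/(1−0.219) = 1.4597 K.
With doubled water-vapor: g' = 0.473, ΔT' = 1.14/(1−0.473) = 2.1632 K.
Change = 2.1632 − 1.4597 = 0.70 K.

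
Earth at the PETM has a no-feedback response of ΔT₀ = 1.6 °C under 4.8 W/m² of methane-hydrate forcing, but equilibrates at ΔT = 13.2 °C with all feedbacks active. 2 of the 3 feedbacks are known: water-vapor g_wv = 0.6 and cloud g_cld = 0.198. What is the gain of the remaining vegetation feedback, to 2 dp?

Amplification A = ΔT/ΔT₀ = 13.2/1.6 = 8.25.
Total gain g = 1 − 1/A = 1 − 1/8.25 = 0.8788.
Known gains sum to 0.6 + 0.198 = 0.798.
g_veg = 0.8788 − 0.798 = 0.08.

0.08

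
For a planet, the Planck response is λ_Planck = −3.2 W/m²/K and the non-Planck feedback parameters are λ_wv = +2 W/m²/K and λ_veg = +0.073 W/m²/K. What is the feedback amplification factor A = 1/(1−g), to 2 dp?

Convert to gains: g_wv = 2/3.2 = 0.625; g_veg = 0.073/3.2 = 0.02281.
Total gain g = 0.64781.
A = 1/(1 − 0.64781) = 2.84.

2.84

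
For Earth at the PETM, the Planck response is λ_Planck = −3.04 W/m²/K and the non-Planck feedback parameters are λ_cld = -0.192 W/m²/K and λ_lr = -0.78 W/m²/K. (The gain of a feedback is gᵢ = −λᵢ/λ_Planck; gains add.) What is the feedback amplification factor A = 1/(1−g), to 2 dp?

0.76

Convert to gains: g_cld = -0.192/3.04 = -0.06316; g_lr = -0.78/3.04 = -0.2566.
Total gain g = -0.31976.
A = 1/(1 + 0.31976) = 0.76.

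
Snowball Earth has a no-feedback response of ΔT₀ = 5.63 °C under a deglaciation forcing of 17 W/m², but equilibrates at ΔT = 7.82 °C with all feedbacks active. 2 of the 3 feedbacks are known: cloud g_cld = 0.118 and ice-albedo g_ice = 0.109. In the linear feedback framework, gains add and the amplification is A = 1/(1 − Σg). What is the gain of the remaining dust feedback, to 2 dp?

Amplification A = ΔT/ΔT₀ = 7.82/5.63 = 1.389.
Total gain g = 1 − 1/A = 1 − 1/1.389 = 0.2801.
Known gains sum to 0.118 + 0.109 = 0.227.
g_dust = 0.2801 − 0.227 = 0.05.

0.05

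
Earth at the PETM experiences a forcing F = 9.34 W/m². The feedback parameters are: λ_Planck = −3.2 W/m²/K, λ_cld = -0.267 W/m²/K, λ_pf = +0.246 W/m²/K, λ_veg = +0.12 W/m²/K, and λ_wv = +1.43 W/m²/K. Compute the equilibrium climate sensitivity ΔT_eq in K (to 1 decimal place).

Net feedback parameter λ = (−3.2) + (-0.267) + (+0.246) + (+0.12) + (+1.43) = -1.671 W/m²/K.
ΔT = −F/λ = −9.34/(-1.671) = 5.6 K.

5.6 K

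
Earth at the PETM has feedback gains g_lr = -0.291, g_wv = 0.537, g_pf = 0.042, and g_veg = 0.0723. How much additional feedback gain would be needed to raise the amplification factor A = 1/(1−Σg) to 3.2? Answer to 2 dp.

Current total gain = 0.3603.
Target gain for A = 3.2: g* = 1 − 1/3.2 = 0.6875.
Additional gain needed = 0.6875 − 0.3603 = 0.33.

0.33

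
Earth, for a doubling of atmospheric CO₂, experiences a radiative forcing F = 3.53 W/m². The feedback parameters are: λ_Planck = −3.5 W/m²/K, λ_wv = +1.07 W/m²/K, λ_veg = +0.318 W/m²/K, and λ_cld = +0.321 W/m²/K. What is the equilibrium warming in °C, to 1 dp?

Net feedback parameter λ = (−3.5) + (+1.07) + (+0.318) + (+0.321) = -1.791 W/m²/K.
ΔT = −F/λ = −3.53/(-1.791) = 2.0 °C.

2.0 °C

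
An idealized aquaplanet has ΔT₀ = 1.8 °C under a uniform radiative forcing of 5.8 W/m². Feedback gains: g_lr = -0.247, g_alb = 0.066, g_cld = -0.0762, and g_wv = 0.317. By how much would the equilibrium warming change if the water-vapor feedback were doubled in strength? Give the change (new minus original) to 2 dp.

0.97 °C

Original: g = 0.0598, ΔT = 1.8/(1−0.0598) = 1.9145 °C.
With doubled water-vapor: g' = 0.3768, ΔT' = 1.8/(1−0.3768) = 2.8883 °C.
Change = 2.8883 − 1.9145 = 0.97 °C.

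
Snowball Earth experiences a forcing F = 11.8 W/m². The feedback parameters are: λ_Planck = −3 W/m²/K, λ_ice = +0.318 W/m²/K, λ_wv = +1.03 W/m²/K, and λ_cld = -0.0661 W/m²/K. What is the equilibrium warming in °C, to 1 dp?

6.9 °C

Net feedback parameter λ = (−3) + (+0.318) + (+1.03) + (-0.0661) = -1.7181 W/m²/K.
ΔT = −F/λ = −11.8/(-1.7181) = 6.9 °C.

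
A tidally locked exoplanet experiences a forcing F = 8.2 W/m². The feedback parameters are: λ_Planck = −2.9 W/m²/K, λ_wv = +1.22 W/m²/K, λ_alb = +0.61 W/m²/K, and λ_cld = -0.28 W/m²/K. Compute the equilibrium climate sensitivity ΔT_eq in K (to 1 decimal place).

6.1 K

Net feedback parameter λ = (−2.9) + (+1.22) + (+0.61) + (-0.28) = -1.35 W/m²/K.
ΔT = −F/λ = −8.2/(-1.35) = 6.1 K.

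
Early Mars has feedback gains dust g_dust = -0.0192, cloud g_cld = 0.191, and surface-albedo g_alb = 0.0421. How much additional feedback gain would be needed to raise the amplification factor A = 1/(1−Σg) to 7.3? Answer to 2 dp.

Current total gain = 0.2139.
Target gain for A = 7.3: g* = 1 − 1/7.3 = 0.863.
Additional gain needed = 0.863 − 0.2139 = 0.65.

0.65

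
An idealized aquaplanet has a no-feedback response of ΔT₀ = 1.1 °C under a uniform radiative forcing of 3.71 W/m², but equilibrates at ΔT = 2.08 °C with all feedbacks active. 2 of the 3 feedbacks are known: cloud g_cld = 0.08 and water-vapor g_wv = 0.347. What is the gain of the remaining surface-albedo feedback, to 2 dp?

0.04

Amplification A = ΔT/ΔT₀ = 2.08/1.1 = 1.891.
Total gain g = 1 − 1/A = 1 − 1/1.891 = 0.4712.
Known gains sum to 0.08 + 0.347 = 0.427.
g_alb = 0.4712 − 0.427 = 0.04.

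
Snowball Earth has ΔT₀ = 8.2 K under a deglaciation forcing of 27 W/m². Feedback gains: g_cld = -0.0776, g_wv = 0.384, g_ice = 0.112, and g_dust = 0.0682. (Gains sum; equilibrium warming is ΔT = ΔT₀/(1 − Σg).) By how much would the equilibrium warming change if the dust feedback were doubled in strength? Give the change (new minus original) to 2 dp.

Original: g = 0.4866, ΔT = 8.2/(1−0.4866) = 15.9720 K.
With doubled dust: g' = 0.5548, ΔT' = 8.2/(1−0.5548) = 18.4187 K.
Change = 18.4187 − 15.9720 = 2.45 K.

2.45 K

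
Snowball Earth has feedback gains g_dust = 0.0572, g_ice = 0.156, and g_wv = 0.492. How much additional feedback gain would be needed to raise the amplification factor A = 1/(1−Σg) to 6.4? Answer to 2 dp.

0.14

Current total gain = 0.7052.
Target gain for A = 6.4: g* = 1 − 1/6.4 = 0.8438.
Additional gain needed = 0.8438 − 0.7052 = 0.14.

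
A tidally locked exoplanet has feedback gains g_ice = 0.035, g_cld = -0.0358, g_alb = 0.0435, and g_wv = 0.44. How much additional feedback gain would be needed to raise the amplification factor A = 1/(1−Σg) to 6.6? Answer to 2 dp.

Current total gain = 0.4827.
Target gain for A = 6.6: g* = 1 − 1/6.6 = 0.8485.
Additional gain needed = 0.8485 − 0.4827 = 0.37.

0.37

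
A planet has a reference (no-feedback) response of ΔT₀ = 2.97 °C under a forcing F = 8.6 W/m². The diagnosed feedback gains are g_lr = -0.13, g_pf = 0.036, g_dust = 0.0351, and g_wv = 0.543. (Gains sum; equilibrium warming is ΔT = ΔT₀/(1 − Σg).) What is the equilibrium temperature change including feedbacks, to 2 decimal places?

Total gain g = -0.13 + 0.036 + 0.0351 + 0.543 = 0.4841.
Amplification A = 1/(1 − 0.4841) = 1.938.
ΔT = 2.97 × 1.938 = 5.76 °C.

5.76 °C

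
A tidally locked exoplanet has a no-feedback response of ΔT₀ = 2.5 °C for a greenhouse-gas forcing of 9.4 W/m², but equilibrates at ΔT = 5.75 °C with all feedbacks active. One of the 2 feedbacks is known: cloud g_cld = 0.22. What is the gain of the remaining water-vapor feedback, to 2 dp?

Amplification A = ΔT/ΔT₀ = 5.75/2.5 = 2.3.
Total gain g = 1 − 1/A = 1 − 1/2.3 = 0.5652.
The known gain is 0.22.
g_wv = 0.5652 − 0.22 = 0.35.

0.35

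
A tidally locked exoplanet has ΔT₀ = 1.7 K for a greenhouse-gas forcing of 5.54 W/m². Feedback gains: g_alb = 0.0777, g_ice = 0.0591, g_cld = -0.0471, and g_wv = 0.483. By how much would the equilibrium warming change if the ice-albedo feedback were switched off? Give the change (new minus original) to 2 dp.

-0.48 K

Original: g = 0.5727, ΔT = 1.7/(1−0.5727) = 3.9785 K.
Without ice-albedo: g' = 0.5136, ΔT' = 1.7/(1−0.5136) = 3.4951 K.
Change = 3.4951 − 3.9785 = -0.48 K.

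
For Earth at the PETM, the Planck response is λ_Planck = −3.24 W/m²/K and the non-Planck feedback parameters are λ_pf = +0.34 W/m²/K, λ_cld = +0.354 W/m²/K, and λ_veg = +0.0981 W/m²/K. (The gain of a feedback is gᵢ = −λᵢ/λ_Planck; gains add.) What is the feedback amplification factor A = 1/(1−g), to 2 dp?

1.32

Convert to gains: g_pf = 0.34/3.24 = 0.1049; g_cld = 0.354/3.24 = 0.1093; g_veg = 0.0981/3.24 = 0.03028.
Total gain g = 0.24448.
A = 1/(1 − 0.24448) = 1.32.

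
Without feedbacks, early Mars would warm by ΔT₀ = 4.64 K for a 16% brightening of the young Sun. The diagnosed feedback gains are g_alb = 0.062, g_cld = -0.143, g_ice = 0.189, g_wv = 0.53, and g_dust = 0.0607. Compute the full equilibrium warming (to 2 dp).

Total gain g = 0.062 − 0.143 + 0.189 + 0.53 + 0.0607 = 0.6987.
Amplification A = 1/(1 − 0.6987) = 3.319.
ΔT = 4.64 × 3.319 = 15.40 K.

15.40 K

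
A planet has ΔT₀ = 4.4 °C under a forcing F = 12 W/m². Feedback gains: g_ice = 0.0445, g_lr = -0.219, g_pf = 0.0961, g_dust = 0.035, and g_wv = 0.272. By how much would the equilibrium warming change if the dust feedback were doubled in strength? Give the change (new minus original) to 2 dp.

Original: g = 0.2286, ΔT = 4.4/(1−0.2286) = 5.7039 °C.
With doubled dust: g' = 0.2636, ΔT' = 4.4/(1−0.2636) = 5.9750 °C.
Change = 5.9750 − 5.7039 = 0.27 °C.

0.27 °C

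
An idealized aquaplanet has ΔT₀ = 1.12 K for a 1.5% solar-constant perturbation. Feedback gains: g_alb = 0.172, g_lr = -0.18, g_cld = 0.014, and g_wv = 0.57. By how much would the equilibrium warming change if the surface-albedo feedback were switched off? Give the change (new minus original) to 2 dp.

-0.76 K

Original: g = 0.576, ΔT = 1.12/(1−0.576) = 2.6415 K.
Without surface-albedo: g' = 0.404, ΔT' = 1.12/(1−0.404) = 1.8792 K.
Change = 1.8792 − 2.6415 = -0.76 K.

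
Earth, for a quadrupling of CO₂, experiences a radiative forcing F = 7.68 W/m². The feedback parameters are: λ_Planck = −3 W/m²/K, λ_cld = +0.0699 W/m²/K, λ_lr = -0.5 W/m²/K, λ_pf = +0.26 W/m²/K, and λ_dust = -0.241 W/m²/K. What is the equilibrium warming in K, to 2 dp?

2.25 K

Net feedback parameter λ = (−3) + (+0.0699) + (-0.5) + (+0.26) + (-0.241) = -3.4111 W/m²/K.
ΔT = −F/λ = −7.68/(-3.4111) = 2.25 K.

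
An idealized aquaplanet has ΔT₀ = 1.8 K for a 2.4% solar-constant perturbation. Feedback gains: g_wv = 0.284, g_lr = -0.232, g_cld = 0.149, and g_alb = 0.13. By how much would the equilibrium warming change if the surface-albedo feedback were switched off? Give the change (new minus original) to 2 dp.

-0.44 K

Original: g = 0.331, ΔT = 1.8/(1−0.331) = 2.6906 K.
Without surface-albedo: g' = 0.201, ΔT' = 1.8/(1−0.201) = 2.2528 K.
Change = 2.2528 − 2.6906 = -0.44 K.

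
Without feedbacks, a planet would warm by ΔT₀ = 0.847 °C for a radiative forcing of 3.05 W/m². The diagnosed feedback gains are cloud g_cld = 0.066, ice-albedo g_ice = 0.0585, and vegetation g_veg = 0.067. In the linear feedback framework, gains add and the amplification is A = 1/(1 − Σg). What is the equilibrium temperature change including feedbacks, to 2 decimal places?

Total gain g = 0.066 + 0.0585 + 0.067 = 0.1915.
Amplification A = 1/(1 − 0.1915) = 1.237.
ΔT = 0.847 × 1.237 = 1.05 °C.

1.05 °C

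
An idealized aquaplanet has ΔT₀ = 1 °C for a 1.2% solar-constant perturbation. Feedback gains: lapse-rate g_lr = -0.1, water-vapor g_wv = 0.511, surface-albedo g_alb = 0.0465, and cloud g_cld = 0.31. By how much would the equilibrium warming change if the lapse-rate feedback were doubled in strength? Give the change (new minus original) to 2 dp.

Original: g = 0.7675, ΔT = 1/(1−0.7675) = 4.3011 °C.
With doubled lapse-rate: g' = 0.6675, ΔT' = 1/(1−0.6675) = 3.0075 °C.
Change = 3.0075 − 4.3011 = -1.29 °C.

-1.29 °C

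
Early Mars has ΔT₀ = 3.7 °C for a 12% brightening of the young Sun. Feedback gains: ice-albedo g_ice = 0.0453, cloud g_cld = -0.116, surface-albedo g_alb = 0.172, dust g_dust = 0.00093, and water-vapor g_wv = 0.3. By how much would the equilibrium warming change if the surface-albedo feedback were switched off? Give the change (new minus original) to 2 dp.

-1.38 °C

Original: g = 0.40223, ΔT = 3.7/(1−0.40223) = 6.1897 °C.
Without surface-albedo: g' = 0.23023, ΔT' = 3.7/(1−0.23023) = 4.8066 °C.
Change = 4.8066 − 6.1897 = -1.38 °C.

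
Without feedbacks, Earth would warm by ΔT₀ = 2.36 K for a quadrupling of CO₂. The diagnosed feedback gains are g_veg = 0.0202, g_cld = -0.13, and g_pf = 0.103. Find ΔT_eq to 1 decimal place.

2.3 K

Total gain g = 0.0202 − 0.13 + 0.103 = -0.0068.
Amplification A = 1/(1 + 0.0068) = 0.9932.
ΔT = 2.36 × 0.9932 = 2.3 K.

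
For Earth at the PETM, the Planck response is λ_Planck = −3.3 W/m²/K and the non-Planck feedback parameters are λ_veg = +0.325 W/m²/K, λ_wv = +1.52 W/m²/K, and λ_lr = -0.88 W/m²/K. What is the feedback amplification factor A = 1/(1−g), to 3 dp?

Convert to gains: g_veg = 0.325/3.3 = 0.09848; g_wv = 1.52/3.3 = 0.4606; g_lr = -0.88/3.3 = -0.2667.
Total gain g = 0.29238.
A = 1/(1 − 0.29238) = 1.413.

1.413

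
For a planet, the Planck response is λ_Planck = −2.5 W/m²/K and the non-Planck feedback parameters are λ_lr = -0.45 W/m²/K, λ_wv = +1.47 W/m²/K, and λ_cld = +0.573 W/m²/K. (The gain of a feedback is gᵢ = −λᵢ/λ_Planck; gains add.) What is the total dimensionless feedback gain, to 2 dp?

Convert to gains: g_lr = -0.45/2.5 = -0.18; g_wv = 1.47/2.5 = 0.588; g_cld = 0.573/2.5 = 0.2292.
Total gain g = 0.6372.

0.64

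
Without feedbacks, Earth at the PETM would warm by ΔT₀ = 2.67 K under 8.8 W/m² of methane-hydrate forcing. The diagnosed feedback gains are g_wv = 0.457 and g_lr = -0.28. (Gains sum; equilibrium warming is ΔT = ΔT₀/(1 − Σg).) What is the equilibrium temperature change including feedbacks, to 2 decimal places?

Total gain g = 0.457 − 0.28 = 0.177.
Amplification A = 1/(1 − 0.177) = 1.215.
ΔT = 2.67 × 1.215 = 3.24 K.

3.24 K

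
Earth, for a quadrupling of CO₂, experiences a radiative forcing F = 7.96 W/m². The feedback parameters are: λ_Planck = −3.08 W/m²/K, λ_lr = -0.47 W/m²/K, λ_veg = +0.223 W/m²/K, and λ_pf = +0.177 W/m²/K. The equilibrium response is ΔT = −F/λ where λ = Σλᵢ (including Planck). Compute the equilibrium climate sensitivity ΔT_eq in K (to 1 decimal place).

Net feedback parameter λ = (−3.08) + (-0.47) + (+0.223) + (+0.177) = -3.15 W/m²/K.
ΔT = −F/λ = −7.96/(-3.15) = 2.5 K.

2.5 K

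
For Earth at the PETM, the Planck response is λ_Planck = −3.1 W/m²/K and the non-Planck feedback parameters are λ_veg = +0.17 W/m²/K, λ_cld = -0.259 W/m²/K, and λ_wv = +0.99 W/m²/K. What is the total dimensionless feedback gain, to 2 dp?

0.29

Convert to gains: g_veg = 0.17/3.1 = 0.05484; g_cld = -0.259/3.1 = -0.08355; g_wv = 0.99/3.1 = 0.3194.
Total gain g = 0.29069.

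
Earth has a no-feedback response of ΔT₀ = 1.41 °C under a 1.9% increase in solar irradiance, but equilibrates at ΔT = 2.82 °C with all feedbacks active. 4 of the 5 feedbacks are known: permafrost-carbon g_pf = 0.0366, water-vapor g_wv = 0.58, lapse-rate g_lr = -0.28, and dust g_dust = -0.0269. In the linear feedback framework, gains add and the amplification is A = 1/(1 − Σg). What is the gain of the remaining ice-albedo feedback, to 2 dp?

Amplification A = ΔT/ΔT₀ = 2.82/1.41 = 2.
Total gain g = 1 − 1/A = 1 − 1/2 = 0.5.
Known gains sum to 0.0366 + 0.58 − 0.28 − 0.0269 = 0.3097.
g_ice = 0.5 − 0.3097 = 0.19.

0.19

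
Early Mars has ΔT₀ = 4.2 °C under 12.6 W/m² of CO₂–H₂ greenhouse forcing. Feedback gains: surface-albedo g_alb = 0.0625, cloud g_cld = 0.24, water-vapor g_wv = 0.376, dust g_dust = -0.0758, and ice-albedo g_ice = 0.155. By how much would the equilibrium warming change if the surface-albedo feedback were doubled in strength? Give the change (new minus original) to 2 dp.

Original: g = 0.7577, ΔT = 4.2/(1−0.7577) = 17.3339 °C.
With doubled surface-albedo: g' = 0.8202, ΔT' = 4.2/(1−0.8202) = 23.3593 °C.
Change = 23.3593 − 17.3339 = 6.03 °C.

6.03 °C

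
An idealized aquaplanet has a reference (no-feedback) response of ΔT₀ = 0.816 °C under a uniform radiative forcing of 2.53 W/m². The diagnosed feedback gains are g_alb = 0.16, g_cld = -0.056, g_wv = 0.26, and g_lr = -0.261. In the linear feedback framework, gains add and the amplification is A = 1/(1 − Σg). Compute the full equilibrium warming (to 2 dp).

Total gain g = 0.16 − 0.056 + 0.26 − 0.261 = 0.103.
Amplification A = 1/(1 − 0.103) = 1.115.
ΔT = 0.816 × 1.115 = 0.91 °C.

0.91 °C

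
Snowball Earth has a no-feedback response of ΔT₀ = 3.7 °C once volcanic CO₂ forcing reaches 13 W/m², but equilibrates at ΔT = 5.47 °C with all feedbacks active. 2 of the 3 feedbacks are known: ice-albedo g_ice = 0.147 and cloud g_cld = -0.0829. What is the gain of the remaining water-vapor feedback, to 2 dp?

0.26

Amplification A = ΔT/ΔT₀ = 5.47/3.7 = 1.478.
Total gain g = 1 − 1/A = 1 − 1/1.478 = 0.3234.
Known gains sum to 0.147 − 0.0829 = 0.0641.
g_wv = 0.3234 − 0.0641 = 0.26.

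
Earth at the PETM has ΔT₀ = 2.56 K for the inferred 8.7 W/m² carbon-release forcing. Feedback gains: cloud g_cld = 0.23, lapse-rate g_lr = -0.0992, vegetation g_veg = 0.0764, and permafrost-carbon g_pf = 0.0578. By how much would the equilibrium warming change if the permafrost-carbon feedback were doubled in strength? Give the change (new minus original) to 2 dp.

0.30 K

Original: g = 0.265, ΔT = 2.56/(1−0.265) = 3.4830 K.
With doubled permafrost-carbon: g' = 0.3228, ΔT' = 2.56/(1−0.3228) = 3.7803 K.
Change = 3.7803 − 3.4830 = 0.30 K.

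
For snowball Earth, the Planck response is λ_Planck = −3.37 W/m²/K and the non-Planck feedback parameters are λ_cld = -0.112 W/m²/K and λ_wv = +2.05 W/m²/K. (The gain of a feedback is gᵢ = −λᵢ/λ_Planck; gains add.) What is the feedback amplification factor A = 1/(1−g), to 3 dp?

2.353

Convert to gains: g_cld = -0.112/3.37 = -0.03323; g_wv = 2.05/3.37 = 0.6083.
Total gain g = 0.57507.
A = 1/(1 − 0.57507) = 2.353.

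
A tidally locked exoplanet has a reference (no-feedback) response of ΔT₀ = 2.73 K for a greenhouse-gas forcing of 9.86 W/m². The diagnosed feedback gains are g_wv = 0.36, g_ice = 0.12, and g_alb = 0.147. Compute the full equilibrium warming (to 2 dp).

7.32 K

Total gain g = 0.36 + 0.12 + 0.147 = 0.627.
Amplification A = 1/(1 − 0.627) = 2.681.
ΔT = 2.73 × 2.681 = 7.32 K.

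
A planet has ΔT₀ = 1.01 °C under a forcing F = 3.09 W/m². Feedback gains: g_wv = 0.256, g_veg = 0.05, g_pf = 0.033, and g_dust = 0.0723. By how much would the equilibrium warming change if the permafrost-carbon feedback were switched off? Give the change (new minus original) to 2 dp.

Original: g = 0.4113, ΔT = 1.01/(1−0.4113) = 1.7156 °C.
Without permafrost-carbon: g' = 0.3783, ΔT' = 1.01/(1−0.3783) = 1.6246 °C.
Change = 1.6246 − 1.7156 = -0.09 °C.

-0.09 °C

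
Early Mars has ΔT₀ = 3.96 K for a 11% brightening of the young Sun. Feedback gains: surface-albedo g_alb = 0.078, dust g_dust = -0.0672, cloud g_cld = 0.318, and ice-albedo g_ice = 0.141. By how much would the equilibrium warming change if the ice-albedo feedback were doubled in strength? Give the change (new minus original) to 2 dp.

Original: g = 0.4698, ΔT = 3.96/(1−0.4698) = 7.4689 K.
With doubled ice-albedo: g' = 0.6108, ΔT' = 3.96/(1−0.6108) = 10.1747 K.
Change = 10.1747 − 7.4689 = 2.71 K.

2.71 K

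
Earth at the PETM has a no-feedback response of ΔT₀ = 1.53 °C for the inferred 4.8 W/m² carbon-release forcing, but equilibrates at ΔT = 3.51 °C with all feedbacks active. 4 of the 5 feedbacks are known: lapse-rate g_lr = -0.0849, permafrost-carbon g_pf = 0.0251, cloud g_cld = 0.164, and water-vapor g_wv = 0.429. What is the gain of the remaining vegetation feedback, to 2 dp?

Amplification A = ΔT/ΔT₀ = 3.51/1.53 = 2.294.
Total gain g = 1 − 1/A = 1 − 1/2.294 = 0.5641.
Known gains sum to -0.0849 + 0.0251 + 0.164 + 0.429 = 0.5332.
g_veg = 0.5641 − 0.5332 = 0.03.

0.03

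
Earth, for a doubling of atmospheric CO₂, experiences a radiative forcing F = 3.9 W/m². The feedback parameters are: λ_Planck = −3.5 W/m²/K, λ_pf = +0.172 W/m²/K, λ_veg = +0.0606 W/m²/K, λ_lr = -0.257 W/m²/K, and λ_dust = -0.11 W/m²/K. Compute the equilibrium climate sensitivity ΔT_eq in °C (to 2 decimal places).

1.07 °C

Net feedback parameter λ = (−3.5) + (+0.172) + (+0.0606) + (-0.257) + (-0.11) = -3.6344 W/m²/K.
ΔT = −F/λ = −3.9/(-3.6344) = 1.07 °C.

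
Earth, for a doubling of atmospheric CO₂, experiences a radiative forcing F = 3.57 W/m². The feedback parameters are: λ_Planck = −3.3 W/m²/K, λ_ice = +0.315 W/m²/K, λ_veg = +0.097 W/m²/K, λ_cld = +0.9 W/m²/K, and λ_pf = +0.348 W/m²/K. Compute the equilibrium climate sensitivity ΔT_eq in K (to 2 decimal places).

2.18 K

Net feedback parameter λ = (−3.3) + (+0.315) + (+0.097) + (+0.9) + (+0.348) = -1.64 W/m²/K.
ΔT = −F/λ = −3.57/(-1.64) = 2.18 K.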